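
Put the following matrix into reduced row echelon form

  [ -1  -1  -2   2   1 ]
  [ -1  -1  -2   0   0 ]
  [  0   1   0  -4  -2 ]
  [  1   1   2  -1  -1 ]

R1 -> -1·R1
  [  1   1   2  -2  -1 ]
  [ -1  -1  -2   0   0 ]
  [  0   1   0  -4  -2 ]
  [  1   1   2  -1  -1 ]
R2 -> R2 + R1
  [ 1  1  2  -2  -1 ]
  [ 0  0  0  -2  -1 ]
  [ 0  1  0  -4  -2 ]
  [ 1  1  2  -1  -1 ]
R4 -> R4 − R1
  [ 1  1  2  -2  -1 ]
  [ 0  0  0  -2  -1 ]
  [ 0  1  0  -4  -2 ]
  [ 0  0  0   1   0 ]
R2 <-> R3
  [ 1  1  2  -2  -1 ]
  [ 0  1  0  -4  -2 ]
  [ 0  0  0  -2  -1 ]
  [ 0  0  0   1   0 ]
R3 -> -1/2·R3
  [ 1  1  2  -2   -1 ]
  [ 0  1  0  -4   -2 ]
  [ 0  0  0   1  1/2 ]
  [ 0  0  0   1    0 ]
R4 -> R4 − R3
  [ 1  1  2  -2    -1 ]
  [ 0  1  0  -4    -2 ]
  [ 0  0  0   1   1/2 ]
  [ 0  0  0   0  -1/2 ]
R4 -> -2·R4
  [ 1  1  2  -2   -1 ]
  [ 0  1  0  -4   -2 ]
  [ 0  0  0   1  1/2 ]
  [ 0  0  0   0    1 ]
R3 -> R3 − 1/2·R4
  [ 1  1  2  -2  -1 ]
  [ 0  1  0  -4  -2 ]
  [ 0  0  0   1   0 ]
  [ 0  0  0   0   1 ]
R2 -> R2 + 2·R4
  [ 1  1  2  -2  -1 ]
  [ 0  1  0  -4   0 ]
  [ 0  0  0   1   0 ]
  [ 0  0  0   0   1 ]
R1 -> R1 + R4
  [ 1  1  2  -2  0 ]
  [ 0  1  0  -4  0 ]
  [ 0  0  0   1  0 ]
  [ 0  0  0   0  1 ]
R2 -> R2 + 4·R3
  [ 1  1  2  -2  0 ]
  [ 0  1  0   0  0 ]
  [ 0  0  0   1  0 ]
  [ 0  0  0   0  1 ]
R1 -> R1 + 2·R3
  [ 1  1  2  0  0 ]
  [ 0  1  0  0  0 ]
  [ 0  0  0  1  0 ]
  [ 0  0  0  0  1 ]
R1 -> R1 − R2
  [ 1  0  2  0  0 ]
  [ 0  1  0  0  0 ]
  [ 0  0  0  1  0 ]
  [ 0  0  0  0  1 ]

[[1, 0, 2, 0, 0], [0, 1, 0, 0, 0], [0, 0, 0, 1, 0], [0, 0, 0, 0, 1]]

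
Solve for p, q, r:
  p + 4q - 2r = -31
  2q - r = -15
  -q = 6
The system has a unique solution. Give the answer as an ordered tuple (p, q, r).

(-1, -6, 3)

Form the augmented matrix and row-reduce:
  [ 1   4  -2  |  -31 ]
  [ 0   2  -1  |  -15 ]
  [ 0  -1   0  |    6 ]
R2 := 1/2·R2
  [ 1   4    -2  |    -31 ]
  [ 0   1  -1/2  |  -15/2 ]
  [ 0  -1     0  |      6 ]
R3 := R3 + R2
  [ 1  4    -2  |    -31 ]
  [ 0  1  -1/2  |  -15/2 ]
  [ 0  0  -1/2  |   -3/2 ]
R3 := -2·R3
  [ 1  4    -2  |    -31 ]
  [ 0  1  -1/2  |  -15/2 ]
  [ 0  0     1  |      3 ]
R2 := R2 + 1/2·R3
  [ 1  4  -2  |  -31 ]
  [ 0  1   0  |   -6 ]
  [ 0  0   1  |    3 ]
R1 := R1 + 2·R3
  [ 1  4  0  |  -25 ]
  [ 0  1  0  |   -6 ]
  [ 0  0  1  |    3 ]
R1 := R1 − 4·R2
  [ 1  0  0  |  -1 ]
  [ 0  1  0  |  -6 ]
  [ 0  0  1  |   3 ]
Reading off the last column: p = -1, q = -6, r = 3.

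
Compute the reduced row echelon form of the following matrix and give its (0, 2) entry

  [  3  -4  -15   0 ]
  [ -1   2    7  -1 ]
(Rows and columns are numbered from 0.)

R1 ← 1/3·R1
R2 ← R2 + R1
R2 ← 3/2·R2
R1 ← R1 + 4/3·R2

-1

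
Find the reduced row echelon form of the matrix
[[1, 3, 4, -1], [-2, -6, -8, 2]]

[[1, 3, 4, -1], [0, 0, 0, 0]]

R2 := R2 + 2·R1
  [ 1  3  4  -1 ]
  [ 0  0  0   0 ]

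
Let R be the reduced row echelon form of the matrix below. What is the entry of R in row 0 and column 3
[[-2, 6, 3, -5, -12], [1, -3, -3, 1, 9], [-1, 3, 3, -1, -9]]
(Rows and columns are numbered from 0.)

ρ1 -> -1/2·ρ1
  [  1  -3  -3/2  5/2   6 ]
  [  1  -3    -3    1   9 ]
  [ -1   3     3   -1  -9 ]
ρ2 -> ρ2 − ρ1
  [  1  -3  -3/2   5/2   6 ]
  [  0   0  -3/2  -3/2   3 ]
  [ -1   3     3    -1  -9 ]
ρ3 -> ρ3 + ρ1
  [ 1  -3  -3/2   5/2   6 ]
  [ 0   0  -3/2  -3/2   3 ]
  [ 0   0   3/2   3/2  -3 ]
ρ2 -> -2/3·ρ2
  [ 1  -3  -3/2  5/2   6 ]
  [ 0   0     1    1  -2 ]
  [ 0   0   3/2  3/2  -3 ]
ρ3 -> ρ3 − 3/2·ρ2
  [ 1  -3  -3/2  5/2   6 ]
  [ 0   0     1    1  -2 ]
  [ 0   0     0    0   0 ]
ρ1 -> ρ1 + 3/2·ρ2
  [ 1  -3  0  4   3 ]
  [ 0   0  1  1  -2 ]
  [ 0   0  0  0   0 ]

4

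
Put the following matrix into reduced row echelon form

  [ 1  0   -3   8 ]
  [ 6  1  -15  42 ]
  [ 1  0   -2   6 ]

r2 → r2 − 6·r1
r3 → r3 − r1
r2 → r2 − 3·r3
r1 → r1 + 3·r3

[[1, 0, 0, 2], [0, 1, 0, 0], [0, 0, 1, -2]]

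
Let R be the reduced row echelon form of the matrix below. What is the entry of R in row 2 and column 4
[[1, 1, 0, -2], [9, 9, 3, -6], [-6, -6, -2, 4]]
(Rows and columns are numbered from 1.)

4

ρ2 ← ρ2 − 9·ρ1
  [  1   1   0  -2 ]
  [  0   0   3  12 ]
  [ -6  -6  -2   4 ]
ρ3 ← ρ3 + 6·ρ1
  [ 1  1   0  -2 ]
  [ 0  0   3  12 ]
  [ 0  0  -2  -8 ]
ρ2 ← 1/3·ρ2
  [ 1  1   0  -2 ]
  [ 0  0   1   4 ]
  [ 0  0  -2  -8 ]
ρ3 ← ρ3 + 2·ρ2
  [ 1  1  0  -2 ]
  [ 0  0  1   4 ]
  [ 0  0  0   0 ]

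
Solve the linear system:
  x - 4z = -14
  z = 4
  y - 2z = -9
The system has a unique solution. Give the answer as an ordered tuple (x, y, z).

(2, -1, 4)

Form the augmented matrix and row-reduce:
  [ 1  0  -4  |  -14 ]
  [ 0  0   1  |    4 ]
  [ 0  1  -2  |   -9 ]
ρ2 ↔ ρ3
  [ 1  0  -4  |  -14 ]
  [ 0  1  -2  |   -9 ]
  [ 0  0   1  |    4 ]
ρ2 ← ρ2 + 2·ρ3
  [ 1  0  -4  |  -14 ]
  [ 0  1   0  |   -1 ]
  [ 0  0   1  |    4 ]
ρ1 ← ρ1 + 4·ρ3
  [ 1  0  0  |   2 ]
  [ 0  1  0  |  -1 ]
  [ 0  0  1  |   4 ]
Reading off the last column: x = 2, y = -1, z = 4.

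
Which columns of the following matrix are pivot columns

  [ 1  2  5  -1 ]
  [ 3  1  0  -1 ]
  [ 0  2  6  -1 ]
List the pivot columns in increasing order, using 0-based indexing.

ρ2 := ρ2 − 3·ρ1
  [ 1   2    5  -1 ]
  [ 0  -5  -15   2 ]
  [ 0   2    6  -1 ]
ρ2 := -1/5·ρ2
  [ 1  2  5    -1 ]
  [ 0  1  3  -2/5 ]
  [ 0  2  6    -1 ]
ρ3 := ρ3 − 2·ρ2
  [ 1  2  5    -1 ]
  [ 0  1  3  -2/5 ]
  [ 0  0  0  -1/5 ]
ρ3 := -5·ρ3
  [ 1  2  5    -1 ]
  [ 0  1  3  -2/5 ]
  [ 0  0  0     1 ]
ρ2 := ρ2 + 2/5·ρ3
  [ 1  2  5  -1 ]
  [ 0  1  3   0 ]
  [ 0  0  0   1 ]
ρ1 := ρ1 + ρ3
  [ 1  2  5  0 ]
  [ 0  1  3  0 ]
  [ 0  0  0  1 ]
ρ1 := ρ1 − 2·ρ2
  [ 1  0  -1  0 ]
  [ 0  1   3  0 ]
  [ 0  0   0  1 ]
Pivot columns are the columns containing a leading 1.

0, 1, 3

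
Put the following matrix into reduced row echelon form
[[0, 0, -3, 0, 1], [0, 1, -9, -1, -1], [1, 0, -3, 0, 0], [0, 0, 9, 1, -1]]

[[1, 0, 0, 0, -1], [0, 1, 0, 0, -2], [0, 0, 1, 0, -1/3], [0, 0, 0, 1, 2]]

R1 <-> R3
  [ 1  0  -3   0   0 ]
  [ 0  1  -9  -1  -1 ]
  [ 0  0  -3   0   1 ]
  [ 0  0   9   1  -1 ]
R3 ← -1/3·R3
  [ 1  0  -3   0     0 ]
  [ 0  1  -9  -1    -1 ]
  [ 0  0   1   0  -1/3 ]
  [ 0  0   9   1    -1 ]
R4 ← R4 − 9·R3
  [ 1  0  -3   0     0 ]
  [ 0  1  -9  -1    -1 ]
  [ 0  0   1   0  -1/3 ]
  [ 0  0   0   1     2 ]
R2 ← R2 + R4
  [ 1  0  -3  0     0 ]
  [ 0  1  -9  0     1 ]
  [ 0  0   1  0  -1/3 ]
  [ 0  0   0  1     2 ]
R2 ← R2 + 9·R3
  [ 1  0  -3  0     0 ]
  [ 0  1   0  0    -2 ]
  [ 0  0   1  0  -1/3 ]
  [ 0  0   0  1     2 ]
R1 ← R1 + 3·R3
  [ 1  0  0  0    -1 ]
  [ 0  1  0  0    -2 ]
  [ 0  0  1  0  -1/3 ]
  [ 0  0  0  1     2 ]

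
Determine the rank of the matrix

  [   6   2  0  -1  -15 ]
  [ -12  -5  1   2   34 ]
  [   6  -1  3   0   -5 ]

ρ1 → 1/6·ρ1
ρ2 → ρ2 + 12·ρ1
ρ3 → ρ3 − 6·ρ1
ρ2 → -1·ρ2
ρ3 → ρ3 + 3·ρ2
ρ1 → ρ1 + 1/6·ρ3
ρ1 → ρ1 − 1/3·ρ2
The reduced form has 3 nonzero rows.

rank = 3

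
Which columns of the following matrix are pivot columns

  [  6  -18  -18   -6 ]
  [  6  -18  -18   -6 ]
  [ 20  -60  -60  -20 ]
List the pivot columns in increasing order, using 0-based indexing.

ρ1 ← 1/6·ρ1
ρ2 ← ρ2 − 6·ρ1
ρ3 ← ρ3 − 20·ρ1
Pivot columns are the columns containing a leading 1.

0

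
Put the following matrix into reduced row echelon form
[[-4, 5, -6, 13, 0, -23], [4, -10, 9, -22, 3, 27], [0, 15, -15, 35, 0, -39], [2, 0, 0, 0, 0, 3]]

[[1, 0, 0, 0, 0, 3/2], [0, 1, 0, 1, 0, 7/5], [0, 0, 1, -4/3, 0, 4], [0, 0, 0, 0, 1, -1/3]]

R1 -> -1/4·R1
  [ 1  -5/4  3/2  -13/4  0  23/4 ]
  [ 4   -10    9    -22  3    27 ]
  [ 0    15  -15     35  0   -39 ]
  [ 2     0    0      0  0     3 ]
R2 -> R2 − 4·R1
  [ 1  -5/4  3/2  -13/4  0  23/4 ]
  [ 0    -5    3     -9  3     4 ]
  [ 0    15  -15     35  0   -39 ]
  [ 2     0    0      0  0     3 ]
R4 -> R4 − 2·R1
  [ 1  -5/4  3/2  -13/4  0   23/4 ]
  [ 0    -5    3     -9  3      4 ]
  [ 0    15  -15     35  0    -39 ]
  [ 0   5/2   -3   13/2  0  -17/2 ]
R2 -> -1/5·R2
  [ 1  -5/4   3/2  -13/4     0   23/4 ]
  [ 0     1  -3/5    9/5  -3/5   -4/5 ]
  [ 0    15   -15     35     0    -39 ]
  [ 0   5/2    -3   13/2     0  -17/2 ]
R3 -> R3 − 15·R2
  [ 1  -5/4   3/2  -13/4     0   23/4 ]
  [ 0     1  -3/5    9/5  -3/5   -4/5 ]
  [ 0     0    -6      8     9    -27 ]
  [ 0   5/2    -3   13/2     0  -17/2 ]
R4 -> R4 − 5/2·R2
  [ 1  -5/4   3/2  -13/4     0   23/4 ]
  [ 0     1  -3/5    9/5  -3/5   -4/5 ]
  [ 0     0    -6      8     9    -27 ]
  [ 0     0  -3/2      2   3/2  -13/2 ]
R3 -> -1/6·R3
  [ 1  -5/4   3/2  -13/4     0   23/4 ]
  [ 0     1  -3/5    9/5  -3/5   -4/5 ]
  [ 0     0     1   -4/3  -3/2    9/2 ]
  [ 0     0  -3/2      2   3/2  -13/2 ]
R4 -> R4 + 3/2·R3
  [ 1  -5/4   3/2  -13/4     0  23/4 ]
  [ 0     1  -3/5    9/5  -3/5  -4/5 ]
  [ 0     0     1   -4/3  -3/2   9/2 ]
  [ 0     0     0      0  -3/4   1/4 ]
R4 -> -4/3·R4
  [ 1  -5/4   3/2  -13/4     0  23/4 ]
  [ 0     1  -3/5    9/5  -3/5  -4/5 ]
  [ 0     0     1   -4/3  -3/2   9/2 ]
  [ 0     0     0      0     1  -1/3 ]
R3 -> R3 + 3/2·R4
  [ 1  -5/4   3/2  -13/4     0  23/4 ]
  [ 0     1  -3/5    9/5  -3/5  -4/5 ]
  [ 0     0     1   -4/3     0     4 ]
  [ 0     0     0      0     1  -1/3 ]
R2 -> R2 + 3/5·R4
  [ 1  -5/4   3/2  -13/4  0  23/4 ]
  [ 0     1  -3/5    9/5  0    -1 ]
  [ 0     0     1   -4/3  0     4 ]
  [ 0     0     0      0  1  -1/3 ]
R2 -> R2 + 3/5·R3
  [ 1  -5/4  3/2  -13/4  0  23/4 ]
  [ 0     1    0      1  0   7/5 ]
  [ 0     0    1   -4/3  0     4 ]
  [ 0     0    0      0  1  -1/3 ]
R1 -> R1 − 3/2·R3
  [ 1  -5/4  0  -5/4  0  -1/4 ]
  [ 0     1  0     1  0   7/5 ]
  [ 0     0  1  -4/3  0     4 ]
  [ 0     0  0     0  1  -1/3 ]
R1 -> R1 + 5/4·R2
  [ 1  0  0     0  0   3/2 ]
  [ 0  1  0     1  0   7/5 ]
  [ 0  0  1  -4/3  0     4 ]
  [ 0  0  0     0  1  -1/3 ]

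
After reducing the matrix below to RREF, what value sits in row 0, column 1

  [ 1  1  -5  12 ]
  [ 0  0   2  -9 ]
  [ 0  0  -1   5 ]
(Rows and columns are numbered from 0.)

r2 → 1/2·r2
r3 → r3 + r2
r3 → 2·r3
r2 → r2 + 9/2·r3
r1 → r1 − 12·r3
r1 → r1 + 5·r2

1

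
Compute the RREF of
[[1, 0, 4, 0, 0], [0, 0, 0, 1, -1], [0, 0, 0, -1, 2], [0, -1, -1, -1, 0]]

[[1, 0, 4, 0, 0], [0, 1, 1, 0, 0], [0, 0, 0, 1, 0], [0, 0, 0, 0, 1]]

Swap r2 and r4.
  [ 1   0   4   0   0 ]
  [ 0  -1  -1  -1   0 ]
  [ 0   0   0  -1   2 ]
  [ 0   0   0   1  -1 ]
Multiply r2 by -1.
  [ 1  0  4   0   0 ]
  [ 0  1  1   1   0 ]
  [ 0  0  0  -1   2 ]
  [ 0  0  0   1  -1 ]
Multiply r3 by -1.
  [ 1  0  4  0   0 ]
  [ 0  1  1  1   0 ]
  [ 0  0  0  1  -2 ]
  [ 0  0  0  1  -1 ]
Subtract r3 from r4.
  [ 1  0  4  0   0 ]
  [ 0  1  1  1   0 ]
  [ 0  0  0  1  -2 ]
  [ 0  0  0  0   1 ]
Add 2 times r4 to r3.
  [ 1  0  4  0  0 ]
  [ 0  1  1  1  0 ]
  [ 0  0  0  1  0 ]
  [ 0  0  0  0  1 ]
Subtract r3 from r2.
  [ 1  0  4  0  0 ]
  [ 0  1  1  0  0 ]
  [ 0  0  0  1  0 ]
  [ 0  0  0  0  1 ]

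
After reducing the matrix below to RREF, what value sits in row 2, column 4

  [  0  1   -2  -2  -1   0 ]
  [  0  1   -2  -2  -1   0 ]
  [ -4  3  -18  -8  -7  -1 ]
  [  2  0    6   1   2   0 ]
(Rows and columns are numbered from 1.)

R1 ↔ R3
  [ -4  3  -18  -8  -7  -1 ]
  [  0  1   -2  -2  -1   0 ]
  [  0  1   -2  -2  -1   0 ]
  [  2  0    6   1   2   0 ]
R1 → -1/4·R1
  [ 1  -3/4  9/2   2  7/4  1/4 ]
  [ 0     1   -2  -2   -1    0 ]
  [ 0     1   -2  -2   -1    0 ]
  [ 2     0    6   1    2    0 ]
R4 → R4 − 2·R1
  [ 1  -3/4  9/2   2   7/4   1/4 ]
  [ 0     1   -2  -2    -1     0 ]
  [ 0     1   -2  -2    -1     0 ]
  [ 0   3/2   -3  -3  -3/2  -1/2 ]
R3 → R3 − R2
  [ 1  -3/4  9/2   2   7/4   1/4 ]
  [ 0     1   -2  -2    -1     0 ]
  [ 0     0    0   0     0     0 ]
  [ 0   3/2   -3  -3  -3/2  -1/2 ]
R4 → R4 − 3/2·R2
  [ 1  -3/4  9/2   2  7/4   1/4 ]
  [ 0     1   -2  -2   -1     0 ]
  [ 0     0    0   0    0     0 ]
  [ 0     0    0   0    0  -1/2 ]
R3 ↔ R4
  [ 1  -3/4  9/2   2  7/4   1/4 ]
  [ 0     1   -2  -2   -1     0 ]
  [ 0     0    0   0    0  -1/2 ]
  [ 0     0    0   0    0     0 ]
R3 → -2·R3
  [ 1  -3/4  9/2   2  7/4  1/4 ]
  [ 0     1   -2  -2   -1    0 ]
  [ 0     0    0   0    0    1 ]
  [ 0     0    0   0    0    0 ]
R1 → R1 − 1/4·R3
  [ 1  -3/4  9/2   2  7/4  0 ]
  [ 0     1   -2  -2   -1  0 ]
  [ 0     0    0   0    0  1 ]
  [ 0     0    0   0    0  0 ]
R1 → R1 + 3/4·R2
  [ 1  0   3  1/2   1  0 ]
  [ 0  1  -2   -2  -1  0 ]
  [ 0  0   0    0   0  1 ]
  [ 0  0   0    0   0  0 ]

-2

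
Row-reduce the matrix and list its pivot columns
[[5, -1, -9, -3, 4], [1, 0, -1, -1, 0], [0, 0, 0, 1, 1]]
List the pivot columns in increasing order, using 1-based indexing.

ρ1 ← 1/5·ρ1
  [ 1  -1/5  -9/5  -3/5  4/5 ]
  [ 1     0    -1    -1    0 ]
  [ 0     0     0     1    1 ]
ρ2 ← ρ2 − ρ1
  [ 1  -1/5  -9/5  -3/5   4/5 ]
  [ 0   1/5   4/5  -2/5  -4/5 ]
  [ 0     0     0     1     1 ]
ρ2 ← 5·ρ2
  [ 1  -1/5  -9/5  -3/5  4/5 ]
  [ 0     1     4    -2   -4 ]
  [ 0     0     0     1    1 ]
ρ2 ← ρ2 + 2·ρ3
  [ 1  -1/5  -9/5  -3/5  4/5 ]
  [ 0     1     4     0   -2 ]
  [ 0     0     0     1    1 ]
ρ1 ← ρ1 + 3/5·ρ3
  [ 1  -1/5  -9/5  0  7/5 ]
  [ 0     1     4  0   -2 ]
  [ 0     0     0  1    1 ]
ρ1 ← ρ1 + 1/5·ρ2
  [ 1  0  -1  0   1 ]
  [ 0  1   4  0  -2 ]
  [ 0  0   0  1   1 ]
Pivot columns are the columns containing a leading 1.

1, 2, 4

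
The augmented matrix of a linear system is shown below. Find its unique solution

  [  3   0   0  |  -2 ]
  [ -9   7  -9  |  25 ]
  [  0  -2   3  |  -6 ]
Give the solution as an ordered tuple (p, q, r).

(-2/3, 1, -4/3)

Multiply r1 by 1/3.
  [  1   0   0  |  -2/3 ]
  [ -9   7  -9  |    25 ]
  [  0  -2   3  |    -6 ]
Add 9 times r1 to r2.
  [ 1   0   0  |  -2/3 ]
  [ 0   7  -9  |    19 ]
  [ 0  -2   3  |    -6 ]
Multiply r2 by 1/7.
  [ 1   0     0  |  -2/3 ]
  [ 0   1  -9/7  |  19/7 ]
  [ 0  -2     3  |    -6 ]
Add 2 times r2 to r3.
  [ 1  0     0  |  -2/3 ]
  [ 0  1  -9/7  |  19/7 ]
  [ 0  0   3/7  |  -4/7 ]
Multiply r3 by 7/3.
  [ 1  0     0  |  -2/3 ]
  [ 0  1  -9/7  |  19/7 ]
  [ 0  0     1  |  -4/3 ]
Add 9/7 times r3 to r2.
  [ 1  0  0  |  -2/3 ]
  [ 0  1  0  |     1 ]
  [ 0  0  1  |  -4/3 ]
Reading off the last column: p = -2/3, q = 1, r = -4/3.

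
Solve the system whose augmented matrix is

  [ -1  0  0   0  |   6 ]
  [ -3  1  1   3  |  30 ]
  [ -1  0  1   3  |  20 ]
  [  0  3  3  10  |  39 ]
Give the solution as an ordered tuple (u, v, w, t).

(-6, -2, 5, 3)

Multiply R1 by -1.
  [  1  0  0   0  |  -6 ]
  [ -3  1  1   3  |  30 ]
  [ -1  0  1   3  |  20 ]
  [  0  3  3  10  |  39 ]
Add 3 times R1 to R2.
  [  1  0  0   0  |  -6 ]
  [  0  1  1   3  |  12 ]
  [ -1  0  1   3  |  20 ]
  [  0  3  3  10  |  39 ]
Add R1 to R3.
  [ 1  0  0   0  |  -6 ]
  [ 0  1  1   3  |  12 ]
  [ 0  0  1   3  |  14 ]
  [ 0  3  3  10  |  39 ]
Subtract 3 times R2 from R4.
  [ 1  0  0  0  |  -6 ]
  [ 0  1  1  3  |  12 ]
  [ 0  0  1  3  |  14 ]
  [ 0  0  0  1  |   3 ]
Subtract 3 times R4 from R3.
  [ 1  0  0  0  |  -6 ]
  [ 0  1  1  3  |  12 ]
  [ 0  0  1  0  |   5 ]
  [ 0  0  0  1  |   3 ]
Subtract 3 times R4 from R2.
  [ 1  0  0  0  |  -6 ]
  [ 0  1  1  0  |   3 ]
  [ 0  0  1  0  |   5 ]
  [ 0  0  0  1  |   3 ]
Subtract R3 from R2.
  [ 1  0  0  0  |  -6 ]
  [ 0  1  0  0  |  -2 ]
  [ 0  0  1  0  |   5 ]
  [ 0  0  0  1  |   3 ]
Reading off the last column: u = -6, v = -2, w = 5, t = 3.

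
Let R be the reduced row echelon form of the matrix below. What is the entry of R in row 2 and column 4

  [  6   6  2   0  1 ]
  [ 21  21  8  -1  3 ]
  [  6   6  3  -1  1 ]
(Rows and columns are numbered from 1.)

r1 ← 1/6·r1
  [  1   1  1/3   0  1/6 ]
  [ 21  21    8  -1    3 ]
  [  6   6    3  -1    1 ]
r2 ← r2 − 21·r1
  [ 1  1  1/3   0   1/6 ]
  [ 0  0    1  -1  -1/2 ]
  [ 6  6    3  -1     1 ]
r3 ← r3 − 6·r1
  [ 1  1  1/3   0   1/6 ]
  [ 0  0    1  -1  -1/2 ]
  [ 0  0    1  -1     0 ]
r3 ← r3 − r2
  [ 1  1  1/3   0   1/6 ]
  [ 0  0    1  -1  -1/2 ]
  [ 0  0    0   0   1/2 ]
r3 ← 2·r3
  [ 1  1  1/3   0   1/6 ]
  [ 0  0    1  -1  -1/2 ]
  [ 0  0    0   0     1 ]
r2 ← r2 + 1/2·r3
  [ 1  1  1/3   0  1/6 ]
  [ 0  0    1  -1    0 ]
  [ 0  0    0   0    1 ]
r1 ← r1 − 1/6·r3
  [ 1  1  1/3   0  0 ]
  [ 0  0    1  -1  0 ]
  [ 0  0    0   0  1 ]
r1 ← r1 − 1/3·r2
  [ 1  1  0  1/3  0 ]
  [ 0  0  1   -1  0 ]
  [ 0  0  0    0  1 ]

-1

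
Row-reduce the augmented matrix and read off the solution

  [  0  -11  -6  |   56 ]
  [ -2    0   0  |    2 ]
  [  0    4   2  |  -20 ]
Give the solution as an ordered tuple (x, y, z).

(-1, -4, -2)

R1 ↔ R2
R1 ← -1/2·R1
R2 ← -1/11·R2
R3 ← R3 − 4·R2
R3 ← -11/2·R3
R2 ← R2 − 6/11·R3
Reading off the last column: x = -1, y = -4, z = -2.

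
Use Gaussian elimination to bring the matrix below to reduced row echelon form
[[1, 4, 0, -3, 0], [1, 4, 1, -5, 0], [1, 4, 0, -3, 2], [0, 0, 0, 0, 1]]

ρ2 -> ρ2 − ρ1
  [ 1  4  0  -3  0 ]
  [ 0  0  1  -2  0 ]
  [ 1  4  0  -3  2 ]
  [ 0  0  0   0  1 ]
ρ3 -> ρ3 − ρ1
  [ 1  4  0  -3  0 ]
  [ 0  0  1  -2  0 ]
  [ 0  0  0   0  2 ]
  [ 0  0  0   0  1 ]
ρ3 -> 1/2·ρ3
  [ 1  4  0  -3  0 ]
  [ 0  0  1  -2  0 ]
  [ 0  0  0   0  1 ]
  [ 0  0  0   0  1 ]
ρ4 -> ρ4 − ρ3
  [ 1  4  0  -3  0 ]
  [ 0  0  1  -2  0 ]
  [ 0  0  0   0  1 ]
  [ 0  0  0   0  0 ]

[[1, 4, 0, -3, 0], [0, 0, 1, -2, 0], [0, 0, 0, 0, 1], [0, 0, 0, 0, 0]]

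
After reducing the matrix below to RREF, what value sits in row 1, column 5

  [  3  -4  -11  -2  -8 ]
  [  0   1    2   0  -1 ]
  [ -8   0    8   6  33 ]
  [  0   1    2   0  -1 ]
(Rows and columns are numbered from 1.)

-3

Multiply R1 by 1/3.
Add 8 times R1 to R3.
Add 32/3 times R2 to R3.
Subtract R2 from R4.
Multiply R3 by 3/2.
Add 2/3 times R3 to R1.
Add 4/3 times R2 to R1.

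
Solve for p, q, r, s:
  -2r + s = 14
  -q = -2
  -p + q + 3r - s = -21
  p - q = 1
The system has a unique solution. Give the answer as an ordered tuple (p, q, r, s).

(3, 2, -6, 2)

Form the augmented matrix and row-reduce:
  [  0   0  -2   1  |   14 ]
  [  0  -1   0   0  |   -2 ]
  [ -1   1   3  -1  |  -21 ]
  [  1  -1   0   0  |    1 ]
R1 <-> R3
  [ -1   1   3  -1  |  -21 ]
  [  0  -1   0   0  |   -2 ]
  [  0   0  -2   1  |   14 ]
  [  1  -1   0   0  |    1 ]
R1 → -1·R1
  [ 1  -1  -3  1  |  21 ]
  [ 0  -1   0  0  |  -2 ]
  [ 0   0  -2  1  |  14 ]
  [ 1  -1   0  0  |   1 ]
R4 → R4 − R1
  [ 1  -1  -3   1  |   21 ]
  [ 0  -1   0   0  |   -2 ]
  [ 0   0  -2   1  |   14 ]
  [ 0   0   3  -1  |  -20 ]
R2 → -1·R2
  [ 1  -1  -3   1  |   21 ]
  [ 0   1   0   0  |    2 ]
  [ 0   0  -2   1  |   14 ]
  [ 0   0   3  -1  |  -20 ]
R3 → -1/2·R3
  [ 1  -1  -3     1  |   21 ]
  [ 0   1   0     0  |    2 ]
  [ 0   0   1  -1/2  |   -7 ]
  [ 0   0   3    -1  |  -20 ]
R4 → R4 − 3·R3
  [ 1  -1  -3     1  |  21 ]
  [ 0   1   0     0  |   2 ]
  [ 0   0   1  -1/2  |  -7 ]
  [ 0   0   0   1/2  |   1 ]
R4 → 2·R4
  [ 1  -1  -3     1  |  21 ]
  [ 0   1   0     0  |   2 ]
  [ 0   0   1  -1/2  |  -7 ]
  [ 0   0   0     1  |   2 ]
R3 → R3 + 1/2·R4
  [ 1  -1  -3  1  |  21 ]
  [ 0   1   0  0  |   2 ]
  [ 0   0   1  0  |  -6 ]
  [ 0   0   0  1  |   2 ]
R1 → R1 − R4
  [ 1  -1  -3  0  |  19 ]
  [ 0   1   0  0  |   2 ]
  [ 0   0   1  0  |  -6 ]
  [ 0   0   0  1  |   2 ]
R1 → R1 + 3·R3
  [ 1  -1  0  0  |   1 ]
  [ 0   1  0  0  |   2 ]
  [ 0   0  1  0  |  -6 ]
  [ 0   0  0  1  |   2 ]
R1 → R1 + R2
  [ 1  0  0  0  |   3 ]
  [ 0  1  0  0  |   2 ]
  [ 0  0  1  0  |  -6 ]
  [ 0  0  0  1  |   2 ]
Reading off the last column: p = 3, q = 2, r = -6, s = 2.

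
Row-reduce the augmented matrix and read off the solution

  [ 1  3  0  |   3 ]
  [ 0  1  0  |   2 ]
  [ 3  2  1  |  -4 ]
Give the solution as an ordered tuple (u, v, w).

(-3, 2, 1)

R3 -> R3 − 3·R1
  [ 1   3  0  |    3 ]
  [ 0   1  0  |    2 ]
  [ 0  -7  1  |  -13 ]
R3 -> R3 + 7·R2
  [ 1  3  0  |  3 ]
  [ 0  1  0  |  2 ]
  [ 0  0  1  |  1 ]
R1 -> R1 − 3·R2
  [ 1  0  0  |  -3 ]
  [ 0  1  0  |   2 ]
  [ 0  0  1  |   1 ]
Reading off the last column: u = -3, v = 2, w = 1.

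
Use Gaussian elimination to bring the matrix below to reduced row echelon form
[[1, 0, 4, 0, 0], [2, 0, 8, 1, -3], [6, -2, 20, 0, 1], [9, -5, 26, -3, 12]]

[[1, 0, 4, 0, 0], [0, 1, 2, 0, 0], [0, 0, 0, 1, 0], [0, 0, 0, 0, 1]]

ρ2 → ρ2 − 2·ρ1
  [ 1   0   4   0   0 ]
  [ 0   0   0   1  -3 ]
  [ 6  -2  20   0   1 ]
  [ 9  -5  26  -3  12 ]
ρ3 → ρ3 − 6·ρ1
  [ 1   0   4   0   0 ]
  [ 0   0   0   1  -3 ]
  [ 0  -2  -4   0   1 ]
  [ 9  -5  26  -3  12 ]
ρ4 → ρ4 − 9·ρ1
  [ 1   0    4   0   0 ]
  [ 0   0    0   1  -3 ]
  [ 0  -2   -4   0   1 ]
  [ 0  -5  -10  -3  12 ]
ρ2 <=> ρ3
  [ 1   0    4   0   0 ]
  [ 0  -2   -4   0   1 ]
  [ 0   0    0   1  -3 ]
  [ 0  -5  -10  -3  12 ]
ρ2 → -1/2·ρ2
  [ 1   0    4   0     0 ]
  [ 0   1    2   0  -1/2 ]
  [ 0   0    0   1    -3 ]
  [ 0  -5  -10  -3    12 ]
ρ4 → ρ4 + 5·ρ2
  [ 1  0  4   0     0 ]
  [ 0  1  2   0  -1/2 ]
  [ 0  0  0   1    -3 ]
  [ 0  0  0  -3  19/2 ]
ρ4 → ρ4 + 3·ρ3
  [ 1  0  4  0     0 ]
  [ 0  1  2  0  -1/2 ]
  [ 0  0  0  1    -3 ]
  [ 0  0  0  0   1/2 ]
ρ4 → 2·ρ4
  [ 1  0  4  0     0 ]
  [ 0  1  2  0  -1/2 ]
  [ 0  0  0  1    -3 ]
  [ 0  0  0  0     1 ]
ρ3 → ρ3 + 3·ρ4
  [ 1  0  4  0     0 ]
  [ 0  1  2  0  -1/2 ]
  [ 0  0  0  1     0 ]
  [ 0  0  0  0     1 ]
ρ2 → ρ2 + 1/2·ρ4
  [ 1  0  4  0  0 ]
  [ 0  1  2  0  0 ]
  [ 0  0  0  1  0 ]
  [ 0  0  0  0  1 ]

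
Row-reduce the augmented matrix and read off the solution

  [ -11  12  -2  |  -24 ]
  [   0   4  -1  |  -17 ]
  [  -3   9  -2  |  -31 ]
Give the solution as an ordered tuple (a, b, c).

Multiply ρ1 by -1/11.
  [  1  -12/11  2/11  |  24/11 ]
  [  0       4    -1  |    -17 ]
  [ -3       9    -2  |    -31 ]
Add 3 times ρ1 to ρ3.
  [ 1  -12/11    2/11  |    24/11 ]
  [ 0       4      -1  |      -17 ]
  [ 0   63/11  -16/11  |  -269/11 ]
Multiply ρ2 by 1/4.
  [ 1  -12/11    2/11  |    24/11 ]
  [ 0       1    -1/4  |    -17/4 ]
  [ 0   63/11  -16/11  |  -269/11 ]
Subtract 63/11 times ρ2 from ρ3.
  [ 1  -12/11   2/11  |  24/11 ]
  [ 0       1   -1/4  |  -17/4 ]
  [ 0       0  -1/44  |  -5/44 ]
Multiply ρ3 by -44.
  [ 1  -12/11  2/11  |  24/11 ]
  [ 0       1  -1/4  |  -17/4 ]
  [ 0       0     1  |      5 ]
Add 1/4 times ρ3 to ρ2.
  [ 1  -12/11  2/11  |  24/11 ]
  [ 0       1     0  |     -3 ]
  [ 0       0     1  |      5 ]
Subtract 2/11 times ρ3 from ρ1.
  [ 1  -12/11  0  |  14/11 ]
  [ 0       1  0  |     -3 ]
  [ 0       0  1  |      5 ]
Add 12/11 times ρ2 to ρ1.
  [ 1  0  0  |  -2 ]
  [ 0  1  0  |  -3 ]
  [ 0  0  1  |   5 ]
Reading off the last column: a = -2, b = -3, c = 5.

(-2, -3, 5)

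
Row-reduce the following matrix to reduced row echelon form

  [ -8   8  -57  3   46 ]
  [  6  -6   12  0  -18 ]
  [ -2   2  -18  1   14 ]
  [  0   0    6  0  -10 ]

R1 ← -1/8·R1
  [  1  -1  57/8  -3/8  -23/4 ]
  [  6  -6    12     0    -18 ]
  [ -2   2   -18     1     14 ]
  [  0   0     6     0    -10 ]
R2 ← R2 − 6·R1
  [  1  -1    57/8  -3/8  -23/4 ]
  [  0   0  -123/4   9/4   33/2 ]
  [ -2   2     -18     1     14 ]
  [  0   0       6     0    -10 ]
R3 ← R3 + 2·R1
  [ 1  -1    57/8  -3/8  -23/4 ]
  [ 0   0  -123/4   9/4   33/2 ]
  [ 0   0   -15/4   1/4    5/2 ]
  [ 0   0       6     0    -10 ]
R2 ← -4/123·R2
  [ 1  -1   57/8   -3/8   -23/4 ]
  [ 0   0      1  -3/41  -22/41 ]
  [ 0   0  -15/4    1/4     5/2 ]
  [ 0   0      6      0     -10 ]
R3 ← R3 + 15/4·R2
  [ 1  -1  57/8   -3/8   -23/4 ]
  [ 0   0     1  -3/41  -22/41 ]
  [ 0   0     0  -1/41   20/41 ]
  [ 0   0     6      0     -10 ]
R4 ← R4 − 6·R2
  [ 1  -1  57/8   -3/8    -23/4 ]
  [ 0   0     1  -3/41   -22/41 ]
  [ 0   0     0  -1/41    20/41 ]
  [ 0   0     0  18/41  -278/41 ]
R3 ← -41·R3
  [ 1  -1  57/8   -3/8    -23/4 ]
  [ 0   0     1  -3/41   -22/41 ]
  [ 0   0     0      1      -20 ]
  [ 0   0     0  18/41  -278/41 ]
R4 ← R4 − 18/41·R3
  [ 1  -1  57/8   -3/8   -23/4 ]
  [ 0   0     1  -3/41  -22/41 ]
  [ 0   0     0      1     -20 ]
  [ 0   0     0      0       2 ]
R4 ← 1/2·R4
  [ 1  -1  57/8   -3/8   -23/4 ]
  [ 0   0     1  -3/41  -22/41 ]
  [ 0   0     0      1     -20 ]
  [ 0   0     0      0       1 ]
R3 ← R3 + 20·R4
  [ 1  -1  57/8   -3/8   -23/4 ]
  [ 0   0     1  -3/41  -22/41 ]
  [ 0   0     0      1       0 ]
  [ 0   0     0      0       1 ]
R2 ← R2 + 22/41·R4
  [ 1  -1  57/8   -3/8  -23/4 ]
  [ 0   0     1  -3/41      0 ]
  [ 0   0     0      1      0 ]
  [ 0   0     0      0      1 ]
R1 ← R1 + 23/4·R4
  [ 1  -1  57/8   -3/8  0 ]
  [ 0   0     1  -3/41  0 ]
  [ 0   0     0      1  0 ]
  [ 0   0     0      0  1 ]
R2 ← R2 + 3/41·R3
  [ 1  -1  57/8  -3/8  0 ]
  [ 0   0     1     0  0 ]
  [ 0   0     0     1  0 ]
  [ 0   0     0     0  1 ]
R1 ← R1 + 3/8·R3
  [ 1  -1  57/8  0  0 ]
  [ 0   0     1  0  0 ]
  [ 0   0     0  1  0 ]
  [ 0   0     0  0  1 ]
R1 ← R1 − 57/8·R2
  [ 1  -1  0  0  0 ]
  [ 0   0  1  0  0 ]
  [ 0   0  0  1  0 ]
  [ 0   0  0  0  1 ]

[[1, -1, 0, 0, 0], [0, 0, 1, 0, 0], [0, 0, 0, 1, 0], [0, 0, 0, 0, 1]]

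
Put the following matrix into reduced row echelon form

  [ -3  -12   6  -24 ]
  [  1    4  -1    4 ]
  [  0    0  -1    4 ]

[[1, 4, 0, 0], [0, 0, 1, -4], [0, 0, 0, 0]]

R1 ← -1/3·R1
  [ 1  4  -2  8 ]
  [ 1  4  -1  4 ]
  [ 0  0  -1  4 ]
R2 ← R2 − R1
  [ 1  4  -2   8 ]
  [ 0  0   1  -4 ]
  [ 0  0  -1   4 ]
R3 ← R3 + R2
  [ 1  4  -2   8 ]
  [ 0  0   1  -4 ]
  [ 0  0   0   0 ]
R1 ← R1 + 2·R2
  [ 1  4  0   0 ]
  [ 0  0  1  -4 ]
  [ 0  0  0   0 ]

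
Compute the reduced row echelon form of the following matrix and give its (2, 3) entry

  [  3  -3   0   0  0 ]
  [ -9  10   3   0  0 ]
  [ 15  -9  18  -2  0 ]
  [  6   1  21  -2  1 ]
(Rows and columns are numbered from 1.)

Multiply r1 by 1/3.
  [  1  -1   0   0  0 ]
  [ -9  10   3   0  0 ]
  [ 15  -9  18  -2  0 ]
  [  6   1  21  -2  1 ]
Add 9 times r1 to r2.
  [  1  -1   0   0  0 ]
  [  0   1   3   0  0 ]
  [ 15  -9  18  -2  0 ]
  [  6   1  21  -2  1 ]
Subtract 15 times r1 from r3.
  [ 1  -1   0   0  0 ]
  [ 0   1   3   0  0 ]
  [ 0   6  18  -2  0 ]
  [ 6   1  21  -2  1 ]
Subtract 6 times r1 from r4.
  [ 1  -1   0   0  0 ]
  [ 0   1   3   0  0 ]
  [ 0   6  18  -2  0 ]
  [ 0   7  21  -2  1 ]
Subtract 6 times r2 from r3.
  [ 1  -1   0   0  0 ]
  [ 0   1   3   0  0 ]
  [ 0   0   0  -2  0 ]
  [ 0   7  21  -2  1 ]
Subtract 7 times r2 from r4.
  [ 1  -1  0   0  0 ]
  [ 0   1  3   0  0 ]
  [ 0   0  0  -2  0 ]
  [ 0   0  0  -2  1 ]
Multiply r3 by -1/2.
  [ 1  -1  0   0  0 ]
  [ 0   1  3   0  0 ]
  [ 0   0  0   1  0 ]
  [ 0   0  0  -2  1 ]
Add 2 times r3 to r4.
  [ 1  -1  0  0  0 ]
  [ 0   1  3  0  0 ]
  [ 0   0  0  1  0 ]
  [ 0   0  0  0  1 ]
Add r2 to r1.
  [ 1  0  3  0  0 ]
  [ 0  1  3  0  0 ]
  [ 0  0  0  1  0 ]
  [ 0  0  0  0  1 ]

3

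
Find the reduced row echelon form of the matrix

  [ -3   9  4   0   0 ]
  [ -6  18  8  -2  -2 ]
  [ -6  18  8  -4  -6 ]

Multiply r1 by -1/3.
  [  1  -3  -4/3   0   0 ]
  [ -6  18     8  -2  -2 ]
  [ -6  18     8  -4  -6 ]
Add 6 times r1 to r2.
  [  1  -3  -4/3   0   0 ]
  [  0   0     0  -2  -2 ]
  [ -6  18     8  -4  -6 ]
Add 6 times r1 to r3.
  [ 1  -3  -4/3   0   0 ]
  [ 0   0     0  -2  -2 ]
  [ 0   0     0  -4  -6 ]
Multiply r2 by -1/2.
  [ 1  -3  -4/3   0   0 ]
  [ 0   0     0   1   1 ]
  [ 0   0     0  -4  -6 ]
Add 4 times r2 to r3.
  [ 1  -3  -4/3  0   0 ]
  [ 0   0     0  1   1 ]
  [ 0   0     0  0  -2 ]
Multiply r3 by -1/2.
  [ 1  -3  -4/3  0  0 ]
  [ 0   0     0  1  1 ]
  [ 0   0     0  0  1 ]
Subtract r3 from r2.
  [ 1  -3  -4/3  0  0 ]
  [ 0   0     0  1  0 ]
  [ 0   0     0  0  1 ]

[[1, -3, -4/3, 0, 0], [0, 0, 0, 1, 0], [0, 0, 0, 0, 1]]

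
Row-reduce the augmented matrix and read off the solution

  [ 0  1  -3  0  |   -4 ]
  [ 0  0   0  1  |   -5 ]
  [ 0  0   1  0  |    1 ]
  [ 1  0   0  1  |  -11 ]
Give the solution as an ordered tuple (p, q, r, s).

(-6, -1, 1, -5)

R1 <-> R4
  [ 1  0   0  1  |  -11 ]
  [ 0  0   0  1  |   -5 ]
  [ 0  0   1  0  |    1 ]
  [ 0  1  -3  0  |   -4 ]
R2 <-> R4
  [ 1  0   0  1  |  -11 ]
  [ 0  1  -3  0  |   -4 ]
  [ 0  0   1  0  |    1 ]
  [ 0  0   0  1  |   -5 ]
R1 := R1 − R4
  [ 1  0   0  0  |  -6 ]
  [ 0  1  -3  0  |  -4 ]
  [ 0  0   1  0  |   1 ]
  [ 0  0   0  1  |  -5 ]
R2 := R2 + 3·R3
  [ 1  0  0  0  |  -6 ]
  [ 0  1  0  0  |  -1 ]
  [ 0  0  1  0  |   1 ]
  [ 0  0  0  1  |  -5 ]
Reading off the last column: p = -6, q = -1, r = 1, s = -5.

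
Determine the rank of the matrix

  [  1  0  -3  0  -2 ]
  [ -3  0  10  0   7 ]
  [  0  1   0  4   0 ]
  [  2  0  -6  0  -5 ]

rank = 4

Add 3 times R1 to R2.
  [ 1  0  -3  0  -2 ]
  [ 0  0   1  0   1 ]
  [ 0  1   0  4   0 ]
  [ 2  0  -6  0  -5 ]
Subtract 2 times R1 from R4.
  [ 1  0  -3  0  -2 ]
  [ 0  0   1  0   1 ]
  [ 0  1   0  4   0 ]
  [ 0  0   0  0  -1 ]
Swap R2 and R3.
  [ 1  0  -3  0  -2 ]
  [ 0  1   0  4   0 ]
  [ 0  0   1  0   1 ]
  [ 0  0   0  0  -1 ]
Multiply R4 by -1.
  [ 1  0  -3  0  -2 ]
  [ 0  1   0  4   0 ]
  [ 0  0   1  0   1 ]
  [ 0  0   0  0   1 ]
Subtract R4 from R3.
  [ 1  0  -3  0  -2 ]
  [ 0  1   0  4   0 ]
  [ 0  0   1  0   0 ]
  [ 0  0   0  0   1 ]
Add 2 times R4 to R1.
  [ 1  0  -3  0  0 ]
  [ 0  1   0  4  0 ]
  [ 0  0   1  0  0 ]
  [ 0  0   0  0  1 ]
Add 3 times R3 to R1.
  [ 1  0  0  0  0 ]
  [ 0  1  0  4  0 ]
  [ 0  0  1  0  0 ]
  [ 0  0  0  0  1 ]
The reduced form has 4 nonzero rows.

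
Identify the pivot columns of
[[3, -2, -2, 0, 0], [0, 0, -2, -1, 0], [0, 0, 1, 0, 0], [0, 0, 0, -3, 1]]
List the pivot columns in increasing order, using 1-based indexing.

1, 3, 4, 5

R1 -> 1/3·R1
  [ 1  -2/3  -2/3   0  0 ]
  [ 0     0    -2  -1  0 ]
  [ 0     0     1   0  0 ]
  [ 0     0     0  -3  1 ]
R2 -> -1/2·R2
  [ 1  -2/3  -2/3    0  0 ]
  [ 0     0     1  1/2  0 ]
  [ 0     0     1    0  0 ]
  [ 0     0     0   -3  1 ]
R3 -> R3 − R2
  [ 1  -2/3  -2/3     0  0 ]
  [ 0     0     1   1/2  0 ]
  [ 0     0     0  -1/2  0 ]
  [ 0     0     0    -3  1 ]
R3 -> -2·R3
  [ 1  -2/3  -2/3    0  0 ]
  [ 0     0     1  1/2  0 ]
  [ 0     0     0    1  0 ]
  [ 0     0     0   -3  1 ]
R4 -> R4 + 3·R3
  [ 1  -2/3  -2/3    0  0 ]
  [ 0     0     1  1/2  0 ]
  [ 0     0     0    1  0 ]
  [ 0     0     0    0  1 ]
R2 -> R2 − 1/2·R3
  [ 1  -2/3  -2/3  0  0 ]
  [ 0     0     1  0  0 ]
  [ 0     0     0  1  0 ]
  [ 0     0     0  0  1 ]
R1 -> R1 + 2/3·R2
  [ 1  -2/3  0  0  0 ]
  [ 0     0  1  0  0 ]
  [ 0     0  0  1  0 ]
  [ 0     0  0  0  1 ]
Pivot columns are the columns containing a leading 1.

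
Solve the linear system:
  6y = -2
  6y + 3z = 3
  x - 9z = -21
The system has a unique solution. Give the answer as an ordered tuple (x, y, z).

Form the augmented matrix and row-reduce:
  [ 0  6   0  |   -2 ]
  [ 0  6   3  |    3 ]
  [ 1  0  -9  |  -21 ]
R1 ↔ R3
  [ 1  0  -9  |  -21 ]
  [ 0  6   3  |    3 ]
  [ 0  6   0  |   -2 ]
R2 := 1/6·R2
  [ 1  0   -9  |  -21 ]
  [ 0  1  1/2  |  1/2 ]
  [ 0  6    0  |   -2 ]
R3 := R3 − 6·R2
  [ 1  0   -9  |  -21 ]
  [ 0  1  1/2  |  1/2 ]
  [ 0  0   -3  |   -5 ]
R3 := -1/3·R3
  [ 1  0   -9  |  -21 ]
  [ 0  1  1/2  |  1/2 ]
  [ 0  0    1  |  5/3 ]
R2 := R2 − 1/2·R3
  [ 1  0  -9  |   -21 ]
  [ 0  1   0  |  -1/3 ]
  [ 0  0   1  |   5/3 ]
R1 := R1 + 9·R3
  [ 1  0  0  |    -6 ]
  [ 0  1  0  |  -1/3 ]
  [ 0  0  1  |   5/3 ]
Reading off the last column: x = -6, y = -1/3, z = 5/3.

(-6, -1/3, 5/3)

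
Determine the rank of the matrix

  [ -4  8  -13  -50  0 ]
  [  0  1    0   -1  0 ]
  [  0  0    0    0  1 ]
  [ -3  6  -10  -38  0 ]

rank = 4

R1 := -1/4·R1
  [  1  -2  13/4  25/2  0 ]
  [  0   1     0    -1  0 ]
  [  0   0     0     0  1 ]
  [ -3   6   -10   -38  0 ]
R4 := R4 + 3·R1
  [ 1  -2  13/4  25/2  0 ]
  [ 0   1     0    -1  0 ]
  [ 0   0     0     0  1 ]
  [ 0   0  -1/4  -1/2  0 ]
R3 ↔ R4
  [ 1  -2  13/4  25/2  0 ]
  [ 0   1     0    -1  0 ]
  [ 0   0  -1/4  -1/2  0 ]
  [ 0   0     0     0  1 ]
R3 := -4·R3
  [ 1  -2  13/4  25/2  0 ]
  [ 0   1     0    -1  0 ]
  [ 0   0     1     2  0 ]
  [ 0   0     0     0  1 ]
R1 := R1 − 13/4·R3
  [ 1  -2  0   6  0 ]
  [ 0   1  0  -1  0 ]
  [ 0   0  1   2  0 ]
  [ 0   0  0   0  1 ]
R1 := R1 + 2·R2
  [ 1  0  0   4  0 ]
  [ 0  1  0  -1  0 ]
  [ 0  0  1   2  0 ]
  [ 0  0  0   0  1 ]
The reduced form has 4 nonzero rows.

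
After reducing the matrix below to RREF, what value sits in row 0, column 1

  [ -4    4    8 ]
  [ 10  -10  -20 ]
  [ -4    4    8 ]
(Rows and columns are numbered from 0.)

-1

R1 → -1/4·R1
  [  1   -1   -2 ]
  [ 10  -10  -20 ]
  [ -4    4    8 ]
R2 → R2 − 10·R1
  [  1  -1  -2 ]
  [  0   0   0 ]
  [ -4   4   8 ]
R3 → R3 + 4·R1
  [ 1  -1  -2 ]
  [ 0   0   0 ]
  [ 0   0   0 ]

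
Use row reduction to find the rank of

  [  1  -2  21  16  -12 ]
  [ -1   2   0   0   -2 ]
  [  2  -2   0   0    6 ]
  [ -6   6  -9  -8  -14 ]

rank = 4

ρ2 ← ρ2 + ρ1
  [  1  -2  21  16  -12 ]
  [  0   0  21  16  -14 ]
  [  2  -2   0   0    6 ]
  [ -6   6  -9  -8  -14 ]
ρ3 ← ρ3 − 2·ρ1
  [  1  -2   21   16  -12 ]
  [  0   0   21   16  -14 ]
  [  0   2  -42  -32   30 ]
  [ -6   6   -9   -8  -14 ]
ρ4 ← ρ4 + 6·ρ1
  [ 1  -2   21   16  -12 ]
  [ 0   0   21   16  -14 ]
  [ 0   2  -42  -32   30 ]
  [ 0  -6  117   88  -86 ]
ρ2 <-> ρ3
  [ 1  -2   21   16  -12 ]
  [ 0   2  -42  -32   30 ]
  [ 0   0   21   16  -14 ]
  [ 0  -6  117   88  -86 ]
ρ2 ← 1/2·ρ2
  [ 1  -2   21   16  -12 ]
  [ 0   1  -21  -16   15 ]
  [ 0   0   21   16  -14 ]
  [ 0  -6  117   88  -86 ]
ρ4 ← ρ4 + 6·ρ2
  [ 1  -2   21   16  -12 ]
  [ 0   1  -21  -16   15 ]
  [ 0   0   21   16  -14 ]
  [ 0   0   -9   -8    4 ]
ρ3 ← 1/21·ρ3
  [ 1  -2   21     16   -12 ]
  [ 0   1  -21    -16    15 ]
  [ 0   0    1  16/21  -2/3 ]
  [ 0   0   -9     -8     4 ]
ρ4 ← ρ4 + 9·ρ3
  [ 1  -2   21     16   -12 ]
  [ 0   1  -21    -16    15 ]
  [ 0   0    1  16/21  -2/3 ]
  [ 0   0    0   -8/7    -2 ]
ρ4 ← -7/8·ρ4
  [ 1  -2   21     16   -12 ]
  [ 0   1  -21    -16    15 ]
  [ 0   0    1  16/21  -2/3 ]
  [ 0   0    0      1   7/4 ]
ρ3 ← ρ3 − 16/21·ρ4
  [ 1  -2   21   16  -12 ]
  [ 0   1  -21  -16   15 ]
  [ 0   0    1    0   -2 ]
  [ 0   0    0    1  7/4 ]
ρ2 ← ρ2 + 16·ρ4
  [ 1  -2   21  16  -12 ]
  [ 0   1  -21   0   43 ]
  [ 0   0    1   0   -2 ]
  [ 0   0    0   1  7/4 ]
ρ1 ← ρ1 − 16·ρ4
  [ 1  -2   21  0  -40 ]
  [ 0   1  -21  0   43 ]
  [ 0   0    1  0   -2 ]
  [ 0   0    0  1  7/4 ]
ρ2 ← ρ2 + 21·ρ3
  [ 1  -2  21  0  -40 ]
  [ 0   1   0  0    1 ]
  [ 0   0   1  0   -2 ]
  [ 0   0   0  1  7/4 ]
ρ1 ← ρ1 − 21·ρ3
  [ 1  -2  0  0    2 ]
  [ 0   1  0  0    1 ]
  [ 0   0  1  0   -2 ]
  [ 0   0  0  1  7/4 ]
ρ1 ← ρ1 + 2·ρ2
  [ 1  0  0  0    4 ]
  [ 0  1  0  0    1 ]
  [ 0  0  1  0   -2 ]
  [ 0  0  0  1  7/4 ]
The reduced form has 4 nonzero rows.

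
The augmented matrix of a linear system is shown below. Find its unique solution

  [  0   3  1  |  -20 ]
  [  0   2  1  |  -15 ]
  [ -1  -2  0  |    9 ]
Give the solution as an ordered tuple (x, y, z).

Swap R1 and R3.
Multiply R1 by -1.
Multiply R2 by 1/2.
Subtract 3 times R2 from R3.
Multiply R3 by -2.
Subtract 1/2 times R3 from R2.
Subtract 2 times R2 from R1.
Reading off the last column: x = 1, y = -5, z = -5.

(1, -5, -5)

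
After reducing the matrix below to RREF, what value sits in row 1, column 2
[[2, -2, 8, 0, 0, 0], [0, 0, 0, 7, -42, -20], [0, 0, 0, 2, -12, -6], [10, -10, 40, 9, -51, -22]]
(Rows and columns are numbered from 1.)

-1

Multiply r1 by 1/2.
Subtract 10 times r1 from r4.
Multiply r2 by 1/7.
Subtract 2 times r2 from r3.
Subtract 9 times r2 from r4.
Swap r3 and r4.
Multiply r3 by 1/3.
Multiply r4 by -7/2.
Subtract 26/21 times r4 from r3.
Add 20/7 times r4 to r2.
Add 6 times r3 to r2.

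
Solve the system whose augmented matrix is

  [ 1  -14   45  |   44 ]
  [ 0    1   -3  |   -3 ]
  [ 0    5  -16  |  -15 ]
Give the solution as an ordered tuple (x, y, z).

(2, -3, 0)

ρ3 := ρ3 − 5·ρ2
  [ 1  -14  45  |  44 ]
  [ 0    1  -3  |  -3 ]
  [ 0    0  -1  |   0 ]
ρ3 := -1·ρ3
  [ 1  -14  45  |  44 ]
  [ 0    1  -3  |  -3 ]
  [ 0    0   1  |   0 ]
ρ2 := ρ2 + 3·ρ3
  [ 1  -14  45  |  44 ]
  [ 0    1   0  |  -3 ]
  [ 0    0   1  |   0 ]
ρ1 := ρ1 − 45·ρ3
  [ 1  -14  0  |  44 ]
  [ 0    1  0  |  -3 ]
  [ 0    0  1  |   0 ]
ρ1 := ρ1 + 14·ρ2
  [ 1  0  0  |   2 ]
  [ 0  1  0  |  -3 ]
  [ 0  0  1  |   0 ]
Reading off the last column: x = 2, y = -3, z = 0.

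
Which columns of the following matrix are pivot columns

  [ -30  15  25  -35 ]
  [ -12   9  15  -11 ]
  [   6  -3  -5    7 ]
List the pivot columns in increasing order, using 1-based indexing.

1, 2

r1 ← -1/30·r1
  [   1  -1/2  -5/6  7/6 ]
  [ -12     9    15  -11 ]
  [   6    -3    -5    7 ]
r2 ← r2 + 12·r1
  [ 1  -1/2  -5/6  7/6 ]
  [ 0     3     5    3 ]
  [ 6    -3    -5    7 ]
r3 ← r3 − 6·r1
  [ 1  -1/2  -5/6  7/6 ]
  [ 0     3     5    3 ]
  [ 0     0     0    0 ]
r2 ← 1/3·r2
  [ 1  -1/2  -5/6  7/6 ]
  [ 0     1   5/3    1 ]
  [ 0     0     0    0 ]
r1 ← r1 + 1/2·r2
  [ 1  0    0  5/3 ]
  [ 0  1  5/3    1 ]
  [ 0  0    0    0 ]
Pivot columns are the columns containing a leading 1.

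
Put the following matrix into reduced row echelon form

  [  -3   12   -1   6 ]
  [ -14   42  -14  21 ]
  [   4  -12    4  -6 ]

[[1, 0, 3, 0], [0, 1, 2/3, 1/2], [0, 0, 0, 0]]

R1 ← -1/3·R1
  [   1   -4  1/3  -2 ]
  [ -14   42  -14  21 ]
  [   4  -12    4  -6 ]
R2 ← R2 + 14·R1
  [ 1   -4    1/3  -2 ]
  [ 0  -14  -28/3  -7 ]
  [ 4  -12      4  -6 ]
R3 ← R3 − 4·R1
  [ 1   -4    1/3  -2 ]
  [ 0  -14  -28/3  -7 ]
  [ 0    4    8/3   2 ]
R2 ← -1/14·R2
  [ 1  -4  1/3   -2 ]
  [ 0   1  2/3  1/2 ]
  [ 0   4  8/3    2 ]
R3 ← R3 − 4·R2
  [ 1  -4  1/3   -2 ]
  [ 0   1  2/3  1/2 ]
  [ 0   0    0    0 ]
R1 ← R1 + 4·R2
  [ 1  0    3    0 ]
  [ 0  1  2/3  1/2 ]
  [ 0  0    0    0 ]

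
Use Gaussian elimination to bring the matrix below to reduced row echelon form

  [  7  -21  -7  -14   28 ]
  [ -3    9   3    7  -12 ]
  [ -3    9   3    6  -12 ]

R1 -> 1/7·R1
  [  1  -3  -1  -2    4 ]
  [ -3   9   3   7  -12 ]
  [ -3   9   3   6  -12 ]
R2 -> R2 + 3·R1
  [  1  -3  -1  -2    4 ]
  [  0   0   0   1    0 ]
  [ -3   9   3   6  -12 ]
R3 -> R3 + 3·R1
  [ 1  -3  -1  -2  4 ]
  [ 0   0   0   1  0 ]
  [ 0   0   0   0  0 ]
R1 -> R1 + 2·R2
  [ 1  -3  -1  0  4 ]
  [ 0   0   0  1  0 ]
  [ 0   0   0  0  0 ]

[[1, -3, -1, 0, 4], [0, 0, 0, 1, 0], [0, 0, 0, 0, 0]]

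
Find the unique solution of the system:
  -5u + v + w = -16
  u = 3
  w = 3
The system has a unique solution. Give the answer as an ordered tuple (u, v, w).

(3, -4, 3)

Form the augmented matrix and row-reduce:
  [ -5  1  1  |  -16 ]
  [  1  0  0  |    3 ]
  [  0  0  1  |    3 ]
ρ1 ← -1/5·ρ1
  [ 1  -1/5  -1/5  |  16/5 ]
  [ 1     0     0  |     3 ]
  [ 0     0     1  |     3 ]
ρ2 ← ρ2 − ρ1
  [ 1  -1/5  -1/5  |  16/5 ]
  [ 0   1/5   1/5  |  -1/5 ]
  [ 0     0     1  |     3 ]
ρ2 ← 5·ρ2
  [ 1  -1/5  -1/5  |  16/5 ]
  [ 0     1     1  |    -1 ]
  [ 0     0     1  |     3 ]
ρ2 ← ρ2 − ρ3
  [ 1  -1/5  -1/5  |  16/5 ]
  [ 0     1     0  |    -4 ]
  [ 0     0     1  |     3 ]
ρ1 ← ρ1 + 1/5·ρ3
  [ 1  -1/5  0  |  19/5 ]
  [ 0     1  0  |    -4 ]
  [ 0     0  1  |     3 ]
ρ1 ← ρ1 + 1/5·ρ2
  [ 1  0  0  |   3 ]
  [ 0  1  0  |  -4 ]
  [ 0  0  1  |   3 ]
Reading off the last column: u = 3, v = -4, w = 3.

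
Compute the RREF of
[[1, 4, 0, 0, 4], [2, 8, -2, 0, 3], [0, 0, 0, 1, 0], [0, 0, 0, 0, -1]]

Subtract 2 times ρ1 from ρ2.
  [ 1  4   0  0   4 ]
  [ 0  0  -2  0  -5 ]
  [ 0  0   0  1   0 ]
  [ 0  0   0  0  -1 ]
Multiply ρ2 by -1/2.
  [ 1  4  0  0    4 ]
  [ 0  0  1  0  5/2 ]
  [ 0  0  0  1    0 ]
  [ 0  0  0  0   -1 ]
Multiply ρ4 by -1.
  [ 1  4  0  0    4 ]
  [ 0  0  1  0  5/2 ]
  [ 0  0  0  1    0 ]
  [ 0  0  0  0    1 ]
Subtract 5/2 times ρ4 from ρ2.
  [ 1  4  0  0  4 ]
  [ 0  0  1  0  0 ]
  [ 0  0  0  1  0 ]
  [ 0  0  0  0  1 ]
Subtract 4 times ρ4 from ρ1.
  [ 1  4  0  0  0 ]
  [ 0  0  1  0  0 ]
  [ 0  0  0  1  0 ]
  [ 0  0  0  0  1 ]

[[1, 4, 0, 0, 0], [0, 0, 1, 0, 0], [0, 0, 0, 1, 0], [0, 0, 0, 0, 1]]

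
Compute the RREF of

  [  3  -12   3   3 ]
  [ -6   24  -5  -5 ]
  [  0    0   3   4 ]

ρ1 ← 1/3·ρ1
  [  1  -4   1   1 ]
  [ -6  24  -5  -5 ]
  [  0   0   3   4 ]
ρ2 ← ρ2 + 6·ρ1
  [ 1  -4  1  1 ]
  [ 0   0  1  1 ]
  [ 0   0  3  4 ]
ρ3 ← ρ3 − 3·ρ2
  [ 1  -4  1  1 ]
  [ 0   0  1  1 ]
  [ 0   0  0  1 ]
ρ2 ← ρ2 − ρ3
  [ 1  -4  1  1 ]
  [ 0   0  1  0 ]
  [ 0   0  0  1 ]
ρ1 ← ρ1 − ρ3
  [ 1  -4  1  0 ]
  [ 0   0  1  0 ]
  [ 0   0  0  1 ]
ρ1 ← ρ1 − ρ2
  [ 1  -4  0  0 ]
  [ 0   0  1  0 ]
  [ 0   0  0  1 ]

[[1, -4, 0, 0], [0, 0, 1, 0], [0, 0, 0, 1]]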